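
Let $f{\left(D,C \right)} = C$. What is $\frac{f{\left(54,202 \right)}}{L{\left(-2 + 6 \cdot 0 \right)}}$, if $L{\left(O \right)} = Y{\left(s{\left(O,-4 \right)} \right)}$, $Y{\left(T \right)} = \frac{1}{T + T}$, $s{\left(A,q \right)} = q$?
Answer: $-1616$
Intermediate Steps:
$Y{\left(T \right)} = \frac{1}{2 T}$
$L{\left(O \right)} = - \frac{1}{8}$ ($L{\left(O \right)} = \frac{1}{2 \left(-4\right)} = \frac{1}{2} \left(- \frac{1}{4}\right) = - \frac{1}{8}$)
$\frac{f{\left(54,202 \right)}}{L{\left(-2 + 6 \cdot 0 \right)}} = \frac{202}{- \frac{1}{8}} = 202 \left(-8\right) = -1616$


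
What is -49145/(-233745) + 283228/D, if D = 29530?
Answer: 6765438071/690248985 ≈ 9.8015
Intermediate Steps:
-49145/(-233745) + 283228/D = -49145/(-233745) + 283228/29530 = -49145*(-1/233745) + 283228*(1/29530) = 9829/46749 + 141614/14765 = 6765438071/690248985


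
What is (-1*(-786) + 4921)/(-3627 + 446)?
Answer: -5707/3181 ≈ -1.7941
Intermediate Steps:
(-1*(-786) + 4921)/(-3627 + 446) = (786 + 4921)/(-3181) = 5707*(-1/3181) = -5707/3181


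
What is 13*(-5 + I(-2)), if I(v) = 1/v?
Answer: -143/2 ≈ -71.500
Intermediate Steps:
13*(-5 + I(-2)) = 13*(-5 + 1/(-2)) = 13*(-5 - ½) = 13*(-11/2) = -143/2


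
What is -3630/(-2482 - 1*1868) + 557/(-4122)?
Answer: 417997/597690 ≈ 0.69935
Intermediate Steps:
-3630/(-2482 - 1*1868) + 557/(-4122) = -3630/(-2482 - 1868) + 557*(-1/4122) = -3630/(-4350) - 557/4122 = -3630*(-1/4350) - 557/4122 = 121/145 - 557/4122 = 417997/597690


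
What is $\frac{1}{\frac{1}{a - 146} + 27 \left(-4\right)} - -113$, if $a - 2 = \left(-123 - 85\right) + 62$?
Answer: $\frac{3538983}{31321} \approx 112.99$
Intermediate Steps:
$a = -144$ ($a = 2 + \left(\left(-123 - 85\right) + 62\right) = 2 + \left(-208 + 62\right) = 2 - 146 = -144$)
$\frac{1}{\frac{1}{a - 146} + 27 \left(-4\right)} - -113 = \frac{1}{\frac{1}{-144 - 146} + 27 \left(-4\right)} - -113 = \frac{1}{\frac{1}{-290} - 108} + 113 = \frac{1}{- \frac{1}{290} - 108} + 113 = \frac{1}{- \frac{31321}{290}} + 113 = - \frac{290}{31321} + 113 = \frac{3538983}{31321}$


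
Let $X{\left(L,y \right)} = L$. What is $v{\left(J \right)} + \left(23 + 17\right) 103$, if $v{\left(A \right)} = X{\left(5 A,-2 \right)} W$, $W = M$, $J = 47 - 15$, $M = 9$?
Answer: $5560$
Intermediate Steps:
$J = 32$
$W = 9$
$v{\left(A \right)} = 45 A$ ($v{\left(A \right)} = 5 A 9 = 45 A$)
$v{\left(J \right)} + \left(23 + 17\right) 103 = 45 \cdot 32 + \left(23 + 17\right) 103 = 1440 + 40 \cdot 103 = 1440 + 4120 = 5560$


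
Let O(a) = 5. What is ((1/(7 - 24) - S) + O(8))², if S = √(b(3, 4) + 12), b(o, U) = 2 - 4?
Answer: 9946/289 - 168*√10/17 ≈ 3.1645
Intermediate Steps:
b(o, U) = -2
S = √10 (S = √(-2 + 12) = √10 ≈ 3.1623)
((1/(7 - 24) - S) + O(8))² = ((1/(7 - 24) - √10) + 5)² = ((1/(-17) - √10) + 5)² = ((-1/17 - √10) + 5)² = (84/17 - √10)²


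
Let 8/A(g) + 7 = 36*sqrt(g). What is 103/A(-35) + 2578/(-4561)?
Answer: -3309105/36488 + 927*I*sqrt(35)/2 ≈ -90.69 + 2742.1*I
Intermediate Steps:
A(g) = 8/(-7 + 36*sqrt(g))
103/A(-35) + 2578/(-4561) = 103/((8/(-7 + 36*sqrt(-35)))) + 2578/(-4561) = 103/((8/(-7 + 36*(I*sqrt(35))))) + 2578*(-1/4561) = 103/((8/(-7 + 36*I*sqrt(35)))) - 2578/4561 = 103*(-7/8 + 9*I*sqrt(35)/2) - 2578/4561 = (-721/8 + 927*I*sqrt(35)/2) - 2578/4561 = -3309105/36488 + 927*I*sqrt(35)/2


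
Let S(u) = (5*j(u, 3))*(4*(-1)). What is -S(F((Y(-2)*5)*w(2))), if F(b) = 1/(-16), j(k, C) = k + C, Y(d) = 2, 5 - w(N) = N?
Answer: 235/4 ≈ 58.750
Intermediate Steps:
w(N) = 5 - N
j(k, C) = C + k
F(b) = -1/16
S(u) = -60 - 20*u (S(u) = (5*(3 + u))*(4*(-1)) = (15 + 5*u)*(-4) = -60 - 20*u)
-S(F((Y(-2)*5)*w(2))) = -(-60 - 20*(-1/16)) = -(-60 + 5/4) = -1*(-235/4) = 235/4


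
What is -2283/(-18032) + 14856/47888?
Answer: 23575731/53969776 ≈ 0.43683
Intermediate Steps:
-2283/(-18032) + 14856/47888 = -2283*(-1/18032) + 14856*(1/47888) = 2283/18032 + 1857/5986 = 23575731/53969776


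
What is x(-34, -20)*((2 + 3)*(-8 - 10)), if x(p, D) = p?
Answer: 3060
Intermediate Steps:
x(-34, -20)*((2 + 3)*(-8 - 10)) = -34*(2 + 3)*(-8 - 10) = -170*(-18) = -34*(-90) = 3060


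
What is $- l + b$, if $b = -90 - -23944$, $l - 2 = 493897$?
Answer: $-470045$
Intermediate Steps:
$l = 493899$ ($l = 2 + 493897 = 493899$)
$b = 23854$ ($b = -90 + 23944 = 23854$)
$- l + b = \left(-1\right) 493899 + 23854 = -493899 + 23854 = -470045$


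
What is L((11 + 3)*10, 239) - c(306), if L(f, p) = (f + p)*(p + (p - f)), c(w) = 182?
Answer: 127920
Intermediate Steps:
L(f, p) = (f + p)*(-f + 2*p)
L((11 + 3)*10, 239) - c(306) = (-((11 + 3)*10)**2 + 2*239**2 + ((11 + 3)*10)*239) - 1*182 = (-(14*10)**2 + 2*57121 + (14*10)*239) - 182 = (-1*140**2 + 114242 + 140*239) - 182 = (-1*19600 + 114242 + 33460) - 182 = (-19600 + 114242 + 33460) - 182 = 128102 - 182 = 127920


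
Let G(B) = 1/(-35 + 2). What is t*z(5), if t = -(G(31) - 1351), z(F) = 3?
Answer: 44584/11 ≈ 4053.1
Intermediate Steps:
G(B) = -1/33 (G(B) = 1/(-33) = -1/33)
t = 44584/33 (t = -(-1/33 - 1351) = -1*(-44584/33) = 44584/33 ≈ 1351.0)
t*z(5) = (44584/33)*3 = 44584/11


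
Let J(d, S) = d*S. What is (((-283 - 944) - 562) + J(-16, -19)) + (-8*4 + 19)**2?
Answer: -1316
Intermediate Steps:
J(d, S) = S*d
(((-283 - 944) - 562) + J(-16, -19)) + (-8*4 + 19)**2 = (((-283 - 944) - 562) - 19*(-16)) + (-8*4 + 19)**2 = ((-1227 - 562) + 304) + (-32 + 19)**2 = (-1789 + 304) + (-13)**2 = -1485 + 169 = -1316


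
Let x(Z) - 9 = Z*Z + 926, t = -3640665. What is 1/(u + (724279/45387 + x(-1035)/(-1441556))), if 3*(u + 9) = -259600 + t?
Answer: -16356975543/21265411428199801 ≈ -7.6918e-7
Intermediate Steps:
x(Z) = 935 + Z**2 (x(Z) = 9 + (Z*Z + 926) = 9 + (Z**2 + 926) = 9 + (926 + Z**2) = 935 + Z**2)
u = -3900292/3 (u = -9 + (-259600 - 3640665)/3 = -9 + (1/3)*(-3900265) = -9 - 3900265/3 = -3900292/3 ≈ -1.3001e+6)
1/(u + (724279/45387 + x(-1035)/(-1441556))) = 1/(-3900292/3 + (724279/45387 + (935 + (-1035)**2)/(-1441556))) = 1/(-3900292/3 + (724279*(1/45387) + (935 + 1071225)*(-1/1441556))) = 1/(-3900292/3 + (724279/45387 + 1072160*(-1/1441556))) = 1/(-3900292/3 + (724279/45387 - 268040/360389)) = 1/(-3900292/3 + 248856653051/16356975543) = 1/(-21265411428199801/16356975543) = -16356975543/21265411428199801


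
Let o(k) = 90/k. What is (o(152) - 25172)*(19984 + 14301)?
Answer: -65588130695/76 ≈ -8.6300e+8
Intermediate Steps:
(o(152) - 25172)*(19984 + 14301) = (90/152 - 25172)*(19984 + 14301) = (90*(1/152) - 25172)*34285 = (45/76 - 25172)*34285 = -1913027/76*34285 = -65588130695/76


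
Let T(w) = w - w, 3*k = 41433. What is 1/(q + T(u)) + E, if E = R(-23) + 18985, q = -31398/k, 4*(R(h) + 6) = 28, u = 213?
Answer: 596108617/31398 ≈ 18986.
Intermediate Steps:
k = 13811 (k = (1/3)*41433 = 13811)
T(w) = 0
R(h) = 1 (R(h) = -6 + (1/4)*28 = -6 + 7 = 1)
q = -31398/13811 ≈ -2.2734
E = 18986 (E = 1 + 18985 = 18986)
1/(q + T(u)) + E = 1/(-31398/13811 + 0) + 18986 = 1/(-31398/13811) + 18986 = -13811/31398 + 18986 = 596108617/31398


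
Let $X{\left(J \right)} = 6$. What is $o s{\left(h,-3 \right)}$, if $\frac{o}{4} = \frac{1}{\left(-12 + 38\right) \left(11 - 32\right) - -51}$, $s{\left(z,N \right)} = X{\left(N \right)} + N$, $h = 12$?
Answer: $- \frac{4}{165} \approx -0.024242$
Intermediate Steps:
$s{\left(z,N \right)} = 6 + N$
$o = - \frac{4}{495}$ ($o = \frac{4}{\left(-12 + 38\right) \left(11 - 32\right) - -51} = \frac{4}{26 \left(-21\right) + 51} = \frac{4}{-546 + 51} = \frac{4}{-495} = 4 \left(- \frac{1}{495}\right) = - \frac{4}{495} \approx -0.0080808$)
$o s{\left(h,-3 \right)} = - \frac{4 \left(6 - 3\right)}{495} = \left(- \frac{4}{495}\right) 3 = - \frac{4}{165}$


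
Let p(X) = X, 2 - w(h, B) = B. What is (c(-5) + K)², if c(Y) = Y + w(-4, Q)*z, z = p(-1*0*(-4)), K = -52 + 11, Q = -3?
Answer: 2116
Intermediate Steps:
w(h, B) = 2 - B
K = -41
z = 0 (z = -1*0*(-4) = 0*(-4) = 0)
c(Y) = Y (c(Y) = Y + (2 - 1*(-3))*0 = Y + (2 + 3)*0 = Y + 5*0 = Y + 0 = Y)
(c(-5) + K)² = (-5 - 41)² = (-46)² = 2116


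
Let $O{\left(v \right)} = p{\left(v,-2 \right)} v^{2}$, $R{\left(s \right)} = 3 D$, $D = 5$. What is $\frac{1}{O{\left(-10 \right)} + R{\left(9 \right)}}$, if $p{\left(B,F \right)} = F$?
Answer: $- \frac{1}{185} \approx -0.0054054$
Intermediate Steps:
$R{\left(s \right)} = 15$ ($R{\left(s \right)} = 3 \cdot 5 = 15$)
$O{\left(v \right)} = - 2 v^{2}$
$\frac{1}{O{\left(-10 \right)} + R{\left(9 \right)}} = \frac{1}{- 2 \left(-10\right)^{2} + 15} = \frac{1}{\left(-2\right) 100 + 15} = \frac{1}{-200 + 15} = \frac{1}{-185} = - \frac{1}{185}$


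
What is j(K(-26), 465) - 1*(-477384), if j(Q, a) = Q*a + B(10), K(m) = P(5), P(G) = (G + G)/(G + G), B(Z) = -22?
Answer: 477827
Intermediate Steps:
P(G) = 1 (P(G) = (2*G)/((2*G)) = (2*G)*(1/(2*G)) = 1)
K(m) = 1
j(Q, a) = -22 + Q*a (j(Q, a) = Q*a - 22 = -22 + Q*a)
j(K(-26), 465) - 1*(-477384) = (-22 + 1*465) - 1*(-477384) = (-22 + 465) + 477384 = 443 + 477384 = 477827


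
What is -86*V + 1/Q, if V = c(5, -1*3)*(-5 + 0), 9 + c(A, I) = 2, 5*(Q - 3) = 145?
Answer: -96319/32 ≈ -3010.0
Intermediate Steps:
Q = 32 (Q = 3 + (⅕)*145 = 3 + 29 = 32)
c(A, I) = -7 (c(A, I) = -9 + 2 = -7)
V = 35 (V = -7*(-5 + 0) = -7*(-5) = 35)
-86*V + 1/Q = -86*35 + 1/32 = -3010 + 1/32 = -96319/32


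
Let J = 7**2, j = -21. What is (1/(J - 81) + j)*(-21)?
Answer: 14133/32 ≈ 441.66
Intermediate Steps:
J = 49
(1/(J - 81) + j)*(-21) = (1/(49 - 81) - 21)*(-21) = (1/(-32) - 21)*(-21) = (-1/32 - 21)*(-21) = -673/32*(-21) = 14133/32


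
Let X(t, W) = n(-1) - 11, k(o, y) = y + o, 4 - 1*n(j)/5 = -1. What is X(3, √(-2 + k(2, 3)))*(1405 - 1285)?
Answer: 1680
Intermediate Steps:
n(j) = 25 (n(j) = 20 - 5*(-1) = 20 + 5 = 25)
k(o, y) = o + y
X(t, W) = 14 (X(t, W) = 25 - 11 = 14)
X(3, √(-2 + k(2, 3)))*(1405 - 1285) = 14*(1405 - 1285) = 14*120 = 1680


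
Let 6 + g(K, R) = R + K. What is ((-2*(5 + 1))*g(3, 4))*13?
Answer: -156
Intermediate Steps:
g(K, R) = -6 + K + R (g(K, R) = -6 + (R + K) = -6 + (K + R) = -6 + K + R)
((-2*(5 + 1))*g(3, 4))*13 = ((-2*(5 + 1))*(-6 + 3 + 4))*13 = (-2*6*1)*13 = -12*1*13 = -12*13 = -156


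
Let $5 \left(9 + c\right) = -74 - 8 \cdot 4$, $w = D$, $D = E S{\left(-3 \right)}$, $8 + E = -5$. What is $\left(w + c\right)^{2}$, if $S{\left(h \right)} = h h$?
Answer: $\frac{541696}{25} \approx 21668.0$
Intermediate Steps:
$E = -13$ ($E = -8 - 5 = -13$)
$S{\left(h \right)} = h^{2}$
$D = -117$ ($D = - 13 \left(-3\right)^{2} = \left(-13\right) 9 = -117$)
$w = -117$
$c = - \frac{151}{5}$ ($c = -9 + \frac{-74 - 8 \cdot 4}{5} = -9 + \frac{-74 - 32}{5} = -9 + \frac{1}{5} \left(-106\right) = -9 - \frac{106}{5} = - \frac{151}{5} \approx -30.2$)
$\left(w + c\right)^{2} = \left(-117 - \frac{151}{5}\right)^{2} = \left(- \frac{736}{5}\right)^{2} = \frac{541696}{25}$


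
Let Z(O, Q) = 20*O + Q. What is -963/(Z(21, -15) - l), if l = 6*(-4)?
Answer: -321/143 ≈ -2.2448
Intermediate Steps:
l = -24
Z(O, Q) = Q + 20*O
-963/(Z(21, -15) - l) = -963/((-15 + 20*21) - 1*(-24)) = -963/((-15 + 420) + 24) = -963/(405 + 24) = -963/429 = -963*1/429 = -321/143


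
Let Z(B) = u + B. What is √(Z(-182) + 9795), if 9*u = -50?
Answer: √86467/3 ≈ 98.018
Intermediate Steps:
u = -50/9 (u = (⅑)*(-50) = -50/9 ≈ -5.5556)
Z(B) = -50/9 + B
√(Z(-182) + 9795) = √((-50/9 - 182) + 9795) = √(-1688/9 + 9795) = √(86467/9) = √86467/3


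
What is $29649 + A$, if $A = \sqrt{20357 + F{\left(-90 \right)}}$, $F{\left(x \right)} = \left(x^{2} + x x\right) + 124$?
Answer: $29649 + \sqrt{36681} \approx 29841.0$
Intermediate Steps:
$F{\left(x \right)} = 124 + 2 x^{2}$ ($F{\left(x \right)} = \left(x^{2} + x^{2}\right) + 124 = 2 x^{2} + 124 = 124 + 2 x^{2}$)
$A = \sqrt{36681}$ ($A = \sqrt{20357 + \left(124 + 2 \left(-90\right)^{2}\right)} = \sqrt{20357 + \left(124 + 2 \cdot 8100\right)} = \sqrt{20357 + \left(124 + 16200\right)} = \sqrt{20357 + 16324} = \sqrt{36681} \approx 191.52$)
$29649 + A = 29649 + \sqrt{36681}$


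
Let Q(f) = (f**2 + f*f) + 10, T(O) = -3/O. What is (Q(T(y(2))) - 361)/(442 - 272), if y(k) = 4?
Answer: -2799/1360 ≈ -2.0581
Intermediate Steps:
Q(f) = 10 + 2*f**2 (Q(f) = (f**2 + f**2) + 10 = 2*f**2 + 10 = 10 + 2*f**2)
(Q(T(y(2))) - 361)/(442 - 272) = ((10 + 2*(-3/4)**2) - 361)/(442 - 272) = ((10 + 2*(-3*1/4)**2) - 361)/170 = ((10 + 2*(-3/4)**2) - 361)*(1/170) = ((10 + 2*(9/16)) - 361)*(1/170) = ((10 + 9/8) - 361)*(1/170) = (89/8 - 361)*(1/170) = -2799/8*1/170 = -2799/1360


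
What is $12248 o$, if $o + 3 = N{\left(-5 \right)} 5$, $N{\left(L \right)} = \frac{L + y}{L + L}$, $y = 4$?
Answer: $-30620$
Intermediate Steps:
$N{\left(L \right)} = \frac{4 + L}{2 L}$ ($N{\left(L \right)} = \frac{L + 4}{L + L} = \frac{4 + L}{2 L}$)
$o = - \frac{5}{2}$ ($o = -3 + \frac{4 - 5}{2 \left(-5\right)} 5 = -3 + \frac{1}{2} \left(- \frac{1}{5}\right) \left(-1\right) 5 = -3 + \frac{1}{10} \cdot 5 = -3 + \frac{1}{2} = - \frac{5}{2} \approx -2.5$)
$12248 o = 12248 \left(- \frac{5}{2}\right) = -30620$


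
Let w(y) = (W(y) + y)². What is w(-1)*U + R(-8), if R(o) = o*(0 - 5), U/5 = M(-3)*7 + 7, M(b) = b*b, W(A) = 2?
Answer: 390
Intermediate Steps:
M(b) = b²
w(y) = (2 + y)²
U = 350 (U = 5*((-3)²*7 + 7) = 5*(9*7 + 7) = 5*(63 + 7) = 5*70 = 350)
R(o) = -5*o (R(o) = o*(-5) = -5*o)
w(-1)*U + R(-8) = (2 - 1)²*350 - 5*(-8) = 1²*350 + 40 = 1*350 + 40 = 350 + 40 = 390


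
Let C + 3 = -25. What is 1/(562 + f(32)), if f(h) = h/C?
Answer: 7/3926 ≈ 0.0017830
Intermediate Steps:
C = -28 (C = -3 - 25 = -28)
f(h) = -h/28 (f(h) = h/(-28) = h*(-1/28) = -h/28)
1/(562 + f(32)) = 1/(562 - 1/28*32) = 1/(562 - 8/7) = 1/(3926/7) = 7/3926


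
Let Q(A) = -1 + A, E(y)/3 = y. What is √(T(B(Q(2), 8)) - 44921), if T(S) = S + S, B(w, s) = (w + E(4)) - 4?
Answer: I*√44903 ≈ 211.9*I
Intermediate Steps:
E(y) = 3*y
B(w, s) = 8 + w (B(w, s) = (w + 3*4) - 4 = (w + 12) - 4 = (12 + w) - 4 = 8 + w)
T(S) = 2*S
√(T(B(Q(2), 8)) - 44921) = √(2*(8 + (-1 + 2)) - 44921) = √(2*(8 + 1) - 44921) = √(2*9 - 44921) = √(18 - 44921) = √(-44903) = I*√44903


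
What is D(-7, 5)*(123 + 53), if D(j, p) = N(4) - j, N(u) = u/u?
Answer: 1408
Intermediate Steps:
N(u) = 1
D(j, p) = 1 - j
D(-7, 5)*(123 + 53) = (1 - 1*(-7))*(123 + 53) = (1 + 7)*176 = 8*176 = 1408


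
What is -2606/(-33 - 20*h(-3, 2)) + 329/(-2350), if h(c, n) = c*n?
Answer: -130909/4350 ≈ -30.094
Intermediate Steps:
-2606/(-33 - 20*h(-3, 2)) + 329/(-2350) = -2606/(-33 - (-60)*2) + 329/(-2350) = -2606/(-33 - 20*(-6)) + 329*(-1/2350) = -2606/(-33 + 120) - 7/50 = -2606/87 - 7/50 = -130909/4350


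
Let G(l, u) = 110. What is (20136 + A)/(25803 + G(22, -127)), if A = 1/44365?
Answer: 893333641/1149630245 ≈ 0.77706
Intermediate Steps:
A = 1/44365 ≈ 2.2540e-5
(20136 + A)/(25803 + G(22, -127)) = (20136 + 1/44365)/(25803 + 110) = (893333641/44365)/25913 = (893333641/44365)*(1/25913) = 893333641/1149630245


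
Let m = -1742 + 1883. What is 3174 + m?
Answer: 3315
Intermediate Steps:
m = 141
3174 + m = 3174 + 141 = 3315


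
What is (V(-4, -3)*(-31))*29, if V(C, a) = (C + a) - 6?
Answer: 11687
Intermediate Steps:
V(C, a) = -6 + C + a
(V(-4, -3)*(-31))*29 = ((-6 - 4 - 3)*(-31))*29 = -13*(-31)*29 = 403*29 = 11687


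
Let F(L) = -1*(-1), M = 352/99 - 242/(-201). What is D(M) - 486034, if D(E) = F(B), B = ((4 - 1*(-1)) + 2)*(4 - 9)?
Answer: -486033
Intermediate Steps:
B = -35 (B = ((4 + 1) + 2)*(-5) = (5 + 2)*(-5) = 7*(-5) = -35)
M = 2870/603 (M = 352*(1/99) - 242*(-1/201) = 32/9 + 242/201 = 2870/603 ≈ 4.7595)
F(L) = 1
D(E) = 1
D(M) - 486034 = 1 - 486034 = -486033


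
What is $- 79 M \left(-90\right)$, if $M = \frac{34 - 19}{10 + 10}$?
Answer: $\frac{10665}{2} \approx 5332.5$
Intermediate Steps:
$M = \frac{3}{4}$ ($M = \frac{15}{20} = 15 \cdot \frac{1}{20} = \frac{3}{4} \approx 0.75$)
$- 79 M \left(-90\right) = \left(-79\right) \frac{3}{4} \left(-90\right) = \left(- \frac{237}{4}\right) \left(-90\right) = \frac{10665}{2}$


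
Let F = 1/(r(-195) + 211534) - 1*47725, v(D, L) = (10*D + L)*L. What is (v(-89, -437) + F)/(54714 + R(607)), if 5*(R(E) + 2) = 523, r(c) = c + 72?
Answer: 562537187575/57944161113 ≈ 9.7083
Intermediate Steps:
r(c) = 72 + c
R(E) = 513/5 (R(E) = -2 + (⅕)*523 = -2 + 523/5 = 513/5)
v(D, L) = L*(L + 10*D) (v(D, L) = (L + 10*D)*L = L*(L + 10*D))
F = -10089589974/211411 (F = 1/((72 - 195) + 211534) - 1*47725 = 1/(-123 + 211534) - 47725 = 1/211411 - 47725 = -10089589974/211411 ≈ -47725.)
(v(-89, -437) + F)/(54714 + R(607)) = (-437*(-437 + 10*(-89)) - 10089589974/211411)/(54714 + 513/5) = (-437*(-437 - 890) - 10089589974/211411)/(274083/5) = (-437*(-1327) - 10089589974/211411)*(5/274083) = (579899 - 10089589974/211411)*(5/274083) = (112507437515/211411)*(5/274083) = 562537187575/57944161113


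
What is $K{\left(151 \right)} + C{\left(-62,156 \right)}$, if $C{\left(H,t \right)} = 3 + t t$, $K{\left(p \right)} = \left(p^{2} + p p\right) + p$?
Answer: $70092$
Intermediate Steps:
$K{\left(p \right)} = p + 2 p^{2}$ ($K{\left(p \right)} = \left(p^{2} + p^{2}\right) + p = 2 p^{2} + p = p + 2 p^{2}$)
$C{\left(H,t \right)} = 3 + t^{2}$
$K{\left(151 \right)} + C{\left(-62,156 \right)} = 151 \left(1 + 2 \cdot 151\right) + \left(3 + 156^{2}\right) = 151 \left(1 + 302\right) + \left(3 + 24336\right) = 151 \cdot 303 + 24339 = 45753 + 24339 = 70092$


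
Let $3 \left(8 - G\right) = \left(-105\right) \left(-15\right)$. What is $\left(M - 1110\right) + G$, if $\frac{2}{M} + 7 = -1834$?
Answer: $- \frac{2995309}{1841} \approx -1627.0$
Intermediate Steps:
$M = - \frac{2}{1841}$ ($M = \frac{2}{-7 - 1834} = \frac{2}{-1841} = 2 \left(- \frac{1}{1841}\right) = - \frac{2}{1841} \approx -0.0010864$)
$G = -517$ ($G = 8 - \frac{\left(-105\right) \left(-15\right)}{3} = 8 - 525 = -517$)
$\left(M - 1110\right) + G = \left(- \frac{2}{1841} - 1110\right) - 517 = - \frac{2043512}{1841} - 517 = - \frac{2995309}{1841}$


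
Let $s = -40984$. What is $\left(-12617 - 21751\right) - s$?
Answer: $6616$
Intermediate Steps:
$\left(-12617 - 21751\right) - s = \left(-12617 - 21751\right) - -40984 = \left(-12617 - 21751\right) + 40984 = -34368 + 40984 = 6616$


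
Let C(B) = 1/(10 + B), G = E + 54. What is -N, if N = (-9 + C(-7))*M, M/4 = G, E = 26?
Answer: 8320/3 ≈ 2773.3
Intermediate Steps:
G = 80 (G = 26 + 54 = 80)
M = 320 (M = 4*80 = 320)
N = -8320/3 (N = (-9 + 1/(10 - 7))*320 = (-9 + 1/3)*320 = (-9 + ⅓)*320 = -26/3*320 = -8320/3 ≈ -2773.3)
-N = -1*(-8320/3) = 8320/3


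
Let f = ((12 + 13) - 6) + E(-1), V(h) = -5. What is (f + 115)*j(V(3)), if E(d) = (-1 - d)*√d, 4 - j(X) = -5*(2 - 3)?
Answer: -134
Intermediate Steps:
j(X) = -1 (j(X) = 4 - (-5)*(2 - 3) = 4 - (-5)*(-1) = 4 - 1*5 = 4 - 5 = -1)
E(d) = √d*(-1 - d)
f = 19 (f = ((12 + 13) - 6) + √(-1)*(-1 - 1*(-1)) = (25 - 6) + I*(-1 + 1) = 19 + I*0 = 19 + 0 = 19)
(f + 115)*j(V(3)) = (19 + 115)*(-1) = 134*(-1) = -134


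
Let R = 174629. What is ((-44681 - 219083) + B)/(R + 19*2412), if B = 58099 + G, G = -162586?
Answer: -368251/220457 ≈ -1.6704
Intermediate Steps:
B = -104487 (B = 58099 - 162586 = -104487)
((-44681 - 219083) + B)/(R + 19*2412) = ((-44681 - 219083) - 104487)/(174629 + 19*2412) = (-263764 - 104487)/(174629 + 45828) = -368251/220457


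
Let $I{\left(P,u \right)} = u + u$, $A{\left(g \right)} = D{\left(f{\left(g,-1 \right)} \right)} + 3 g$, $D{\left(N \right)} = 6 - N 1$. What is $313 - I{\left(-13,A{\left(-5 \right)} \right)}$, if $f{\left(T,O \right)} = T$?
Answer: $321$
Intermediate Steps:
$D{\left(N \right)} = 6 - N$
$A{\left(g \right)} = 6 + 2 g$ ($A{\left(g \right)} = \left(6 - g\right) + 3 g = 6 + 2 g$)
$I{\left(P,u \right)} = 2 u$
$313 - I{\left(-13,A{\left(-5 \right)} \right)} = 313 - 2 \left(6 + 2 \left(-5\right)\right) = 313 - 2 \left(6 - 10\right) = 313 - 2 \left(-4\right) = 313 - -8 = 313 + 8 = 321$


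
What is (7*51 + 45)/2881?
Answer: 6/43 ≈ 0.13953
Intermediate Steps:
(7*51 + 45)/2881 = (357 + 45)*(1/2881) = 402*(1/2881) = 6/43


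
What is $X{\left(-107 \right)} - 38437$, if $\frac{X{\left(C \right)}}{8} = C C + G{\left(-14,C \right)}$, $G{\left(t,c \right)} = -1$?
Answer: $53147$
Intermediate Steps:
$X{\left(C \right)} = -8 + 8 C^{2}$ ($X{\left(C \right)} = 8 \left(C C - 1\right) = 8 \left(C^{2} - 1\right) = 8 \left(-1 + C^{2}\right) = -8 + 8 C^{2}$)
$X{\left(-107 \right)} - 38437 = \left(-8 + 8 \left(-107\right)^{2}\right) - 38437 = \left(-8 + 8 \cdot 11449\right) - 38437 = \left(-8 + 91592\right) - 38437 = 91584 - 38437 = 53147$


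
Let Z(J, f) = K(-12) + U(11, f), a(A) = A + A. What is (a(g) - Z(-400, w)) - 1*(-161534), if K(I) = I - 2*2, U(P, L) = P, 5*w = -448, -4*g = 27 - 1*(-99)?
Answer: 161476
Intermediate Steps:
g = -63/2 (g = -(27 - 1*(-99))/4 = -(27 + 99)/4 = -1/4*126 = -63/2 ≈ -31.500)
w = -448/5 (w = (1/5)*(-448) = -448/5 ≈ -89.600)
a(A) = 2*A
K(I) = -4 + I (K(I) = I - 4 = -4 + I)
Z(J, f) = -5 (Z(J, f) = (-4 - 12) + 11 = -16 + 11 = -5)
(a(g) - Z(-400, w)) - 1*(-161534) = (2*(-63/2) - 1*(-5)) - 1*(-161534) = (-63 + 5) + 161534 = -58 + 161534 = 161476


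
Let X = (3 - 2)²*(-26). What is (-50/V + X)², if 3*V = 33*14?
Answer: 4108729/5929 ≈ 692.99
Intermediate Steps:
X = -26 (X = 1²*(-26) = 1*(-26) = -26)
V = 154 (V = (33*14)/3 = (⅓)*462 = 154)
(-50/V + X)² = (-50/154 - 26)² = (-50*1/154 - 26)² = (-25/77 - 26)² = (-2027/77)² = 4108729/5929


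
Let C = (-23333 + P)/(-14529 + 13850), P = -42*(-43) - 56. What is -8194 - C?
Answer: -5585309/679 ≈ -8225.8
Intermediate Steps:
P = 1750 (P = 1806 - 56 = 1750)
C = 21583/679 (C = (-23333 + 1750)/(-14529 + 13850) = -21583/(-679) = -21583*(-1/679) = 21583/679 ≈ 31.786)
-8194 - C = -8194 - 1*21583/679 = -8194 - 21583/679 = -5585309/679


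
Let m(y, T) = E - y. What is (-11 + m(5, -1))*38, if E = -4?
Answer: -760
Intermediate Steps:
m(y, T) = -4 - y
(-11 + m(5, -1))*38 = (-11 + (-4 - 1*5))*38 = (-11 + (-4 - 5))*38 = (-11 - 9)*38 = -20*38 = -760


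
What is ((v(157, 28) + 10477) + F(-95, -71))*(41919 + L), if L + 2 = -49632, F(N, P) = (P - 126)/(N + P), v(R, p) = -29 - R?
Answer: -13181100645/166 ≈ -7.9404e+7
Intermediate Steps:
F(N, P) = (-126 + P)/(N + P)
L = -49634 (L = -2 - 49632 = -49634)
((v(157, 28) + 10477) + F(-95, -71))*(41919 + L) = (((-29 - 1*157) + 10477) + (-126 - 71)/(-95 - 71))*(41919 - 49634) = (((-29 - 157) + 10477) - 197/(-166))*(-7715) = ((-186 + 10477) - 1/166*(-197))*(-7715) = (10291 + 197/166)*(-7715) = (1708503/166)*(-7715) = -13181100645/166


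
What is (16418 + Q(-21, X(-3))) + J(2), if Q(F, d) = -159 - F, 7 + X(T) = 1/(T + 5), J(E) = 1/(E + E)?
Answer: 65121/4 ≈ 16280.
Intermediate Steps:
J(E) = 1/(2*E)
X(T) = -7 + 1/(5 + T) (X(T) = -7 + 1/(T + 5) = -7 + 1/(5 + T))
(16418 + Q(-21, X(-3))) + J(2) = (16418 + (-159 - 1*(-21))) + (1/2)/2 = (16418 + (-159 + 21)) + (1/2)*(1/2) = (16418 - 138) + 1/4 = 16280 + 1/4 = 65121/4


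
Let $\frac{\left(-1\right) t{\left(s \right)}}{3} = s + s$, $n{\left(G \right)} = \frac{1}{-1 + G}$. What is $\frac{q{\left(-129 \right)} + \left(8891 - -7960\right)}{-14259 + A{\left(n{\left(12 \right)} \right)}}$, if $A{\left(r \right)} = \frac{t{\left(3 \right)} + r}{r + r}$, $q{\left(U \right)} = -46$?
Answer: $- \frac{6722}{5743} \approx -1.1705$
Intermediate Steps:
$t{\left(s \right)} = - 6 s$ ($t{\left(s \right)} = - 3 \left(s + s\right) = - 3 \cdot 2 s = - 6 s$)
$A{\left(r \right)} = \frac{-18 + r}{2 r}$ ($A{\left(r \right)} = \frac{\left(-6\right) 3 + r}{r + r} = \frac{-18 + r}{2 r}$)
$\frac{q{\left(-129 \right)} + \left(8891 - -7960\right)}{-14259 + A{\left(n{\left(12 \right)} \right)}} = \frac{-46 + \left(8891 - -7960\right)}{-14259 + \frac{-18 + \frac{1}{-1 + 12}}{2 \frac{1}{-1 + 12}}} = \frac{-46 + \left(8891 + 7960\right)}{-14259 + \frac{-18 + \frac{1}{11}}{2 \cdot \frac{1}{11}}} = \frac{-46 + 16851}{-14259 + \frac{\frac{1}{\frac{1}{11}} \left(-18 + \frac{1}{11}\right)}{2}} = \frac{16805}{-14259 + \frac{1}{2} \cdot 11 \left(- \frac{197}{11}\right)} = \frac{16805}{-14259 - \frac{197}{2}} = \frac{16805}{- \frac{28715}{2}} = 16805 \left(- \frac{2}{28715}\right) = - \frac{6722}{5743}$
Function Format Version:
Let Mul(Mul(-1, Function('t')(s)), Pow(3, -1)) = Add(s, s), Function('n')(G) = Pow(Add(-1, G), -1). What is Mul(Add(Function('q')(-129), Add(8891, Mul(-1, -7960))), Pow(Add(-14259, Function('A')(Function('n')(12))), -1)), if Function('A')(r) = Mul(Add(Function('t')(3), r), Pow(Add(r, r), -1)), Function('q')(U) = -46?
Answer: Rational(-6722, 5743) ≈ -1.1705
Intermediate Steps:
Function('t')(s) = Mul(-6, s) (Function('t')(s) = Mul(-3, Add(s, s)) = Mul(-3, Mul(2, s)) = Mul(-6, s))
Function('A')(r) = Mul(Rational(1, 2), Pow(r, -1), Add(-18, r)) (Function('A')(r) = Mul(Add(Mul(-6, 3), r), Pow(Add(r, r), -1)) = Mul(Add(-18, r), Pow(Mul(2, r), -1)) = Mul(Add(-18, r), Mul(Rational(1, 2), Pow(r, -1))) = Mul(Rational(1, 2), Pow(r, -1), Add(-18, r)))
Mul(Add(Function('q')(-129), Add(8891, Mul(-1, -7960))), Pow(Add(-14259, Function('A')(Function('n')(12))), -1)) = Mul(Add(-46, Add(8891, Mul(-1, -7960))), Pow(Add(-14259, Mul(Rational(1, 2), Pow(Pow(Add(-1, 12), -1), -1), Add(-18, Pow(Add(-1, 12), -1)))), -1)) = Mul(Add(-46, Add(8891, 7960)), Pow(Add(-14259, Mul(Rational(1, 2), Pow(Pow(11, -1), -1), Add(-18, Pow(11, -1)))), -1)) = Mul(Add(-46, 16851), Pow(Add(-14259, Mul(Rational(1, 2), Pow(Rational(1, 11), -1), Add(-18, Rational(1, 11)))), -1)) = Mul(16805, Pow(Add(-14259, Mul(Rational(1, 2), 11, Rational(-197, 11))), -1)) = Mul(16805, Pow(Add(-14259, Rational(-197, 2)), -1)) = Mul(16805, Pow(Rational(-28715, 2), -1)) = Mul(16805, Rational(-2, 28715)) = Rational(-6722, 5743)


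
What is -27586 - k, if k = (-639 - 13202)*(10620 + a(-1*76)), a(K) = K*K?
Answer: 226909450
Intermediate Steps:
a(K) = K²
k = -226937036 (k = (-639 - 13202)*(10620 + (-1*76)²) = -13841*(10620 + (-76)²) = -13841*(10620 + 5776) = -13841*16396 = -226937036)
-27586 - k = -27586 - 1*(-226937036) = -27586 + 226937036 = 226909450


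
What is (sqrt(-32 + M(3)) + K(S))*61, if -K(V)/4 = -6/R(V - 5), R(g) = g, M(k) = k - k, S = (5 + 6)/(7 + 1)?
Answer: -11712/29 + 244*I*sqrt(2) ≈ -403.86 + 345.07*I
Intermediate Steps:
S = 11/8 ≈ 1.3750
M(k) = 0
K(V) = 24/(-5 + V) (K(V) = -(-24)/(V - 5) = -(-24)/(-5 + V) = 24/(-5 + V))
(sqrt(-32 + M(3)) + K(S))*61 = (sqrt(-32 + 0) + 24/(-5 + 11/8))*61 = (sqrt(-32) + 24/(-29/8))*61 = (4*I*sqrt(2) + 24*(-8/29))*61 = (4*I*sqrt(2) - 192/29)*61 = (-192/29 + 4*I*sqrt(2))*61 = -11712/29 + 244*I*sqrt(2)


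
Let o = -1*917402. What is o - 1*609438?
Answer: -1526840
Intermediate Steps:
o = -917402
o - 1*609438 = -917402 - 1*609438 = -917402 - 609438 = -1526840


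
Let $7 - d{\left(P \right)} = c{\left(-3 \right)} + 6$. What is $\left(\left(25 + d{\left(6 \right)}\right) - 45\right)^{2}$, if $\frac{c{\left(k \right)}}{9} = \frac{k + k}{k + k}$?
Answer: $784$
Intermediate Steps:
$c{\left(k \right)} = 9$ ($c{\left(k \right)} = 9 \frac{k + k}{k + k} = 9 \frac{2 k}{2 k} = 9 \cdot 2 k \frac{1}{2 k} = 9 \cdot 1 = 9$)
$d{\left(P \right)} = -8$ ($d{\left(P \right)} = 7 - \left(9 + 6\right) = 7 - 15 = -8$)
$\left(\left(25 + d{\left(6 \right)}\right) - 45\right)^{2} = \left(\left(25 - 8\right) - 45\right)^{2} = \left(17 - 45\right)^{2} = \left(-28\right)^{2} = 784$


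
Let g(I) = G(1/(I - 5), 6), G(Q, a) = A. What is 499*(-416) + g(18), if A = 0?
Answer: -207584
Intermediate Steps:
G(Q, a) = 0
g(I) = 0
499*(-416) + g(18) = 499*(-416) + 0 = -207584 + 0 = -207584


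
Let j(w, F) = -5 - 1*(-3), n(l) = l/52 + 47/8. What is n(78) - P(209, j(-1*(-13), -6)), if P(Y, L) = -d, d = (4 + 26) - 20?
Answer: 139/8 ≈ 17.375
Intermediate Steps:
n(l) = 47/8 + l/52 (n(l) = l*(1/52) + 47*(⅛) = l/52 + 47/8 = 47/8 + l/52)
j(w, F) = -2 (j(w, F) = -5 + 3 = -2)
d = 10 (d = 30 - 20 = 10)
P(Y, L) = -10 (P(Y, L) = -1*10 = -10)
n(78) - P(209, j(-1*(-13), -6)) = (47/8 + (1/52)*78) - 1*(-10) = (47/8 + 3/2) + 10 = 59/8 + 10 = 139/8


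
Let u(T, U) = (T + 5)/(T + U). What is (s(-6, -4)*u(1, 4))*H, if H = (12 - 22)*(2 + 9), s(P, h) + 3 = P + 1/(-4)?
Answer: 1221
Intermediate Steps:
s(P, h) = -13/4 + P (s(P, h) = -3 + (P + 1/(-4)) = -3 + (P + 1*(-¼)) = -3 + (P - ¼) = -3 + (-¼ + P) = -13/4 + P)
u(T, U) = (5 + T)/(T + U)
H = -110 (H = -10*11 = -110)
(s(-6, -4)*u(1, 4))*H = ((-13/4 - 6)*((5 + 1)/(1 + 4)))*(-110) = -37*6/(4*5)*(-110) = -37*6/20*(-110) = -37/4*6/5*(-110) = -111/10*(-110) = 1221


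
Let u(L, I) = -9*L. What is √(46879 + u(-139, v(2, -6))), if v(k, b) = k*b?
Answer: √48130 ≈ 219.39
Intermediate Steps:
v(k, b) = b*k
√(46879 + u(-139, v(2, -6))) = √(46879 - 9*(-139)) = √(46879 + 1251) = √48130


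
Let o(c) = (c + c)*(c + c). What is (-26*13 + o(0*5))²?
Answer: 114244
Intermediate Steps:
o(c) = 4*c² (o(c) = (2*c)*(2*c) = 4*c²)
(-26*13 + o(0*5))² = (-26*13 + 4*(0*5)²)² = (-338 + 4*0²)² = (-338 + 4*0)² = (-338 + 0)² = (-338)² = 114244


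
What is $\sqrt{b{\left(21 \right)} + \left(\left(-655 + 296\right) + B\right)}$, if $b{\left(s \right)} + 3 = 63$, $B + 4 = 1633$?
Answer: $\sqrt{1330} \approx 36.469$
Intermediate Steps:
$B = 1629$ ($B = -4 + 1633 = 1629$)
$b{\left(s \right)} = 60$ ($b{\left(s \right)} = -3 + 63 = 60$)
$\sqrt{b{\left(21 \right)} + \left(\left(-655 + 296\right) + B\right)} = \sqrt{60 + \left(\left(-655 + 296\right) + 1629\right)} = \sqrt{60 + \left(-359 + 1629\right)} = \sqrt{60 + 1270} = \sqrt{1330}$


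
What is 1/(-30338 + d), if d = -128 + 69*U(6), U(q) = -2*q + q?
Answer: -1/30880 ≈ -3.2383e-5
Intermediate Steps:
U(q) = -q
d = -542 (d = -128 + 69*(-1*6) = -128 + 69*(-6) = -128 - 414 = -542)
1/(-30338 + d) = 1/(-30338 - 542) = 1/(-30880) = -1/30880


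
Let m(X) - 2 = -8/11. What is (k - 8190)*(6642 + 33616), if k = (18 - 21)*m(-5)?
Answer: -3628534056/11 ≈ -3.2987e+8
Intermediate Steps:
m(X) = 14/11 (m(X) = 2 - 8/11 = 14/11)
k = -42/11 (k = (18 - 21)*(14/11) = -3*14/11 = -42/11 ≈ -3.8182)
(k - 8190)*(6642 + 33616) = (-42/11 - 8190)*(6642 + 33616) = -90132/11*40258 = -3628534056/11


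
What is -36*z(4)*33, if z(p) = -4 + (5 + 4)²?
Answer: -91476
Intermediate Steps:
z(p) = 77 (z(p) = -4 + 9² = -4 + 81 = 77)
-36*z(4)*33 = -36*77*33 = -2772*33 = -91476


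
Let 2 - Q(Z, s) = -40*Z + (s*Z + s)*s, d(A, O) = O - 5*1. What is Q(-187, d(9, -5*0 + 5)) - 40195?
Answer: -47673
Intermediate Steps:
d(A, O) = -5 + O (d(A, O) = O - 5 = -5 + O)
Q(Z, s) = 2 + 40*Z - s*(s + Z*s) (Q(Z, s) = 2 - (-40*Z + (s*Z + s)*s) = 2 - (-40*Z + (Z*s + s)*s) = 2 - (-40*Z + (s + Z*s)*s) = 2 - (-40*Z + s*(s + Z*s)) = 2 + (40*Z - s*(s + Z*s)) = 2 + 40*Z - s*(s + Z*s))
Q(-187, d(9, -5*0 + 5)) - 40195 = (2 - (-5 + (-5*0 + 5))**2 + 40*(-187) - 1*(-187)*(-5 + (-5*0 + 5))**2) - 40195 = (2 - (-5 + (0 + 5))**2 - 7480 - 1*(-187)*(-5 + (0 + 5))**2) - 40195 = (2 - (-5 + 5)**2 - 7480 - 1*(-187)*(-5 + 5)**2) - 40195 = (2 - 1*0**2 - 7480 - 1*(-187)*0**2) - 40195 = (2 - 1*0 - 7480 - 1*(-187)*0) - 40195 = (2 + 0 - 7480 + 0) - 40195 = -7478 - 40195 = -47673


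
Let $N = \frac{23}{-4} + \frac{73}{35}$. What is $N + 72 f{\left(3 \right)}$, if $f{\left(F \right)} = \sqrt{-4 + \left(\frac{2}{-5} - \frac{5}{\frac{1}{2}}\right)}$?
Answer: $- \frac{513}{140} + \frac{432 i \sqrt{10}}{5} \approx -3.6643 + 273.22 i$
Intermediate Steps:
$N = - \frac{513}{140}$ ($N = 23 \left(- \frac{1}{4}\right) + 73 \cdot \frac{1}{35} = - \frac{23}{4} + \frac{73}{35} = - \frac{513}{140} \approx -3.6643$)
$f{\left(F \right)} = \frac{6 i \sqrt{10}}{5}$ ($f{\left(F \right)} = \sqrt{-4 + \left(2 \left(- \frac{1}{5}\right) - 5 \frac{1}{\frac{1}{2}}\right)} = \sqrt{-4 - \frac{52}{5}} = \sqrt{- \frac{72}{5}} = \frac{6 i \sqrt{10}}{5}$)
$N + 72 f{\left(3 \right)} = - \frac{513}{140} + 72 \frac{6 i \sqrt{10}}{5} = - \frac{513}{140} + \frac{432 i \sqrt{10}}{5}$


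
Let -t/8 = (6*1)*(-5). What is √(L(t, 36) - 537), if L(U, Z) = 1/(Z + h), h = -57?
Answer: I*√236838/21 ≈ 23.174*I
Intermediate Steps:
t = 240 (t = -8*6*1*(-5) = -48*(-5) = -8*(-30) = 240)
L(U, Z) = 1/(-57 + Z) (L(U, Z) = 1/(Z - 57) = 1/(-57 + Z))
√(L(t, 36) - 537) = √(1/(-57 + 36) - 537) = √(1/(-21) - 537) = √(-1/21 - 537) = √(-11278/21) = I*√236838/21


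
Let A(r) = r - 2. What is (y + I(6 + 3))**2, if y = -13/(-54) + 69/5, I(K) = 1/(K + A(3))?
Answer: 3644281/18225 ≈ 199.96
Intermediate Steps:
A(r) = -2 + r
I(K) = 1/(1 + K) (I(K) = 1/(K + (-2 + 3)) = 1/(K + 1) = 1/(1 + K))
y = 3791/270 (y = -13*(-1/54) + 69*(1/5) = 13/54 + 69/5 = 3791/270 ≈ 14.041)
(y + I(6 + 3))**2 = (3791/270 + 1/(1 + (6 + 3)))**2 = (3791/270 + 1/(1 + 9))**2 = (3791/270 + 1/10)**2 = (1909/135)**2 = 3644281/18225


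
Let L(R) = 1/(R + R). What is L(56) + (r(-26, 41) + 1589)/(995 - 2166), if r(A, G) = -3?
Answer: -176461/131152 ≈ -1.3455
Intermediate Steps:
L(R) = 1/(2*R)
L(56) + (r(-26, 41) + 1589)/(995 - 2166) = (½)/56 + (-3 + 1589)/(995 - 2166) = (½)*(1/56) + 1586/(-1171) = 1/112 + 1586*(-1/1171) = 1/112 - 1586/1171 = -176461/131152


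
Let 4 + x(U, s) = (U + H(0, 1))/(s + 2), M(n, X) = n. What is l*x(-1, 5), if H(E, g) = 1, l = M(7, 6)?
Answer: -28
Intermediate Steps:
l = 7
x(U, s) = -4 + (1 + U)/(2 + s) (x(U, s) = -4 + (U + 1)/(s + 2) = -4 + (1 + U)/(2 + s))
l*x(-1, 5) = 7*((-7 - 1 - 4*5)/(2 + 5)) = 7*((-7 - 1 - 20)/7) = 7*((⅐)*(-28)) = 7*(-4) = -28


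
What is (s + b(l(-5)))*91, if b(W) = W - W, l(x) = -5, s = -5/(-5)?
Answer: 91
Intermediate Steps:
s = 1 (s = -5*(-1/5) = 1)
b(W) = 0
(s + b(l(-5)))*91 = (1 + 0)*91 = 1*91 = 91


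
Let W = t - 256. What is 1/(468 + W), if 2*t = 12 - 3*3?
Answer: 2/427 ≈ 0.0046838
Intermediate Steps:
t = 3/2 (t = (12 - 3*3)/2 = (12 - 9)/2 = (½)*3 = 3/2 ≈ 1.5000)
W = -509/2 (W = 3/2 - 256 = -509/2 ≈ -254.50)
1/(468 + W) = 1/(468 - 509/2) = 1/(427/2) = 2/427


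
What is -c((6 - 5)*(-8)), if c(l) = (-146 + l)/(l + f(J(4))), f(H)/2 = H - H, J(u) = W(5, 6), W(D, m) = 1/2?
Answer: -77/4 ≈ -19.250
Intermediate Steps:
W(D, m) = 1/2
J(u) = 1/2
f(H) = 0 (f(H) = 2*(H - H) = 2*0 = 0)
c(l) = (-146 + l)/l (c(l) = (-146 + l)/(l + 0) = (-146 + l)/l)
-c((6 - 5)*(-8)) = -(-146 + (6 - 5)*(-8))/((6 - 5)*(-8)) = -(-146 + 1*(-8))/(1*(-8)) = -(-146 - 8)/(-8) = -(-1)*(-154)/8 = -1*77/4 = -77/4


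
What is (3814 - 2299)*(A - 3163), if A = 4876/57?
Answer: -88584575/19 ≈ -4.6623e+6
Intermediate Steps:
A = 4876/57 (A = 4876*(1/57) = 4876/57 ≈ 85.544)
(3814 - 2299)*(A - 3163) = (3814 - 2299)*(4876/57 - 3163) = 1515*(-175415/57) = -88584575/19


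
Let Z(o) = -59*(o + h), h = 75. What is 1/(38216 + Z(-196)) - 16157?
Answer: -732800734/45355 ≈ -16157.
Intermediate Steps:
Z(o) = -4425 - 59*o (Z(o) = -59*(o + 75) = -59*(75 + o) = -4425 - 59*o)
1/(38216 + Z(-196)) - 16157 = 1/(38216 + (-4425 - 59*(-196))) - 16157 = 1/(38216 + (-4425 + 11564)) - 16157 = 1/(38216 + 7139) - 16157 = 1/45355 - 16157 = -732800734/45355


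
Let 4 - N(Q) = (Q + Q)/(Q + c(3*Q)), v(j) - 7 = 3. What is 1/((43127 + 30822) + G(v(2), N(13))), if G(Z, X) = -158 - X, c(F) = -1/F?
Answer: 253/18668618 ≈ 1.3552e-5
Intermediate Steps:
v(j) = 10 (v(j) = 7 + 3 = 10)
N(Q) = 4 - 2*Q/(Q - 1/(3*Q)) (N(Q) = 4 - (Q + Q)/(Q - 1/(3*Q)) = 4 - 2*Q/(Q - 1/(3*Q)))
1/((43127 + 30822) + G(v(2), N(13))) = 1/((43127 + 30822) + (-158 - 2*(-2 + 3*13**2)/(-1 + 3*13**2))) = 1/(73949 + (-158 - 2*(-2 + 3*169)/(-1 + 3*169))) = 1/(73949 + (-158 - 2*(-2 + 507)/(-1 + 507))) = 1/(73949 + (-158 - 2*505/506)) = 1/(73949 + (-158 - 1*505/253)) = 1/(73949 + (-158 - 505/253)) = 1/(73949 - 40479/253) = 1/(18668618/253) = 253/18668618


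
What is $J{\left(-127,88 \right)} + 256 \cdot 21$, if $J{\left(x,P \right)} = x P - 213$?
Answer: $-6013$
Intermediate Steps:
$J{\left(x,P \right)} = -213 + P x$ ($J{\left(x,P \right)} = P x - 213 = -213 + P x$)
$J{\left(-127,88 \right)} + 256 \cdot 21 = \left(-213 + 88 \left(-127\right)\right) + 256 \cdot 21 = \left(-213 - 11176\right) + 5376 = -11389 + 5376 = -6013$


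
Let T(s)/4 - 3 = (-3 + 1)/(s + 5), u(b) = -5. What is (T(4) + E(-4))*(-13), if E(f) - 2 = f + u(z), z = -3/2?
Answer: -481/9 ≈ -53.444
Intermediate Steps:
z = -3/2 (z = -3*½ = -3/2 ≈ -1.5000)
T(s) = 12 - 8/(5 + s) (T(s) = 12 + 4*((-3 + 1)/(s + 5)) = 12 + 4*(-2/(5 + s)) = 12 - 8/(5 + s))
E(f) = -3 + f (E(f) = 2 + (f - 5) = 2 + (-5 + f) = -3 + f)
(T(4) + E(-4))*(-13) = (4*(13 + 3*4)/(5 + 4) + (-3 - 4))*(-13) = (4*(13 + 12)/9 - 7)*(-13) = (4*(⅑)*25 - 7)*(-13) = (100/9 - 7)*(-13) = (37/9)*(-13) = -481/9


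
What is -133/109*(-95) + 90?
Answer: 22445/109 ≈ 205.92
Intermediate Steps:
-133/109*(-95) + 90 = 12635/109 + 90 = 22445/109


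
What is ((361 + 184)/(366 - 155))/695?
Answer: 109/29329 ≈ 0.0037165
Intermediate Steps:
((361 + 184)/(366 - 155))/695 = (545/211)*(1/695) = 109/29329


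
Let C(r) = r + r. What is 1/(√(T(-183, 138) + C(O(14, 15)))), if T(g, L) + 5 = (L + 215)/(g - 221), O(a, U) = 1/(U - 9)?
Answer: -2*I*√2034645/6715 ≈ -0.42484*I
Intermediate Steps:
O(a, U) = 1/(-9 + U)
C(r) = 2*r
T(g, L) = -5 + (215 + L)/(-221 + g) (T(g, L) = -5 + (L + 215)/(g - 221) = -5 + (215 + L)/(-221 + g))
1/(√(T(-183, 138) + C(O(14, 15)))) = 1/(√((1320 + 138 - 5*(-183))/(-221 - 183) + 2/(-9 + 15))) = 1/(√((1320 + 138 + 915)/(-404) + 2/6)) = 1/(√(-1/404*2373 + 2*(⅙))) = 1/(√(-2373/404 + ⅓)) = 1/(√(-6715/1212)) = 1/(I*√2034645/606) = -2*I*√2034645/6715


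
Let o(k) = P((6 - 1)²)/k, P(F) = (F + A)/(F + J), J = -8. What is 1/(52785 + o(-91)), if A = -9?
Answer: 1547/81658379 ≈ 1.8945e-5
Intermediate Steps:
P(F) = (-9 + F)/(-8 + F) (P(F) = (F - 9)/(F - 8) = (-9 + F)/(-8 + F))
o(k) = 16/(17*k) (o(k) = ((-9 + (6 - 1)²)/(-8 + (6 - 1)²))/k = ((-9 + 5²)/(-8 + 5²))/k = ((-9 + 25)/(-8 + 25))/k = (16/17)/k = ((1/17)*16)/k = 16/(17*k))
1/(52785 + o(-91)) = 1/(52785 + (16/17)/(-91)) = 1/(52785 + (16/17)*(-1/91)) = 1/(52785 - 16/1547) = 1/(81658379/1547) = 1547/81658379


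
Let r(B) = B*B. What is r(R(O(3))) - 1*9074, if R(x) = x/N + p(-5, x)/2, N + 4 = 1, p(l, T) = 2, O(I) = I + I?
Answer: -9073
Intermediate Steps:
O(I) = 2*I
N = -3 (N = -4 + 1 = -3)
R(x) = 1 - x/3 (R(x) = x/(-3) + 2/2 = x*(-⅓) + 2*(½) = -x/3 + 1 = 1 - x/3)
r(B) = B²
r(R(O(3))) - 1*9074 = (1 - 2*3/3)² - 1*9074 = (1 - ⅓*6)² - 9074 = (1 - 2)² - 9074 = (-1)² - 9074 = 1 - 9074 = -9073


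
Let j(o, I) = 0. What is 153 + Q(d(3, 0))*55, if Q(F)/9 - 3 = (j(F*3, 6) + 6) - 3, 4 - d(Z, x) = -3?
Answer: 3123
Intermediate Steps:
d(Z, x) = 7 (d(Z, x) = 4 - 1*(-3) = 4 + 3 = 7)
Q(F) = 54 (Q(F) = 27 + 9*((0 + 6) - 3) = 27 + 9*(6 - 3) = 27 + 9*3 = 27 + 27 = 54)
153 + Q(d(3, 0))*55 = 153 + 54*55 = 153 + 2970 = 3123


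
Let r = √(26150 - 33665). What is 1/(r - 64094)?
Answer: -64094/4108048351 - 3*I*√835/4108048351 ≈ -1.5602e-5 - 2.1102e-8*I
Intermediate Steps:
r = 3*I*√835 (r = √(-7515) = 3*I*√835 ≈ 86.689*I)
1/(r - 64094) = 1/(3*I*√835 - 64094) = 1/(-64094 + 3*I*√835)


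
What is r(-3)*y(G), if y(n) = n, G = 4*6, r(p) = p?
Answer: -72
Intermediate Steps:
G = 24
r(-3)*y(G) = -3*24 = -72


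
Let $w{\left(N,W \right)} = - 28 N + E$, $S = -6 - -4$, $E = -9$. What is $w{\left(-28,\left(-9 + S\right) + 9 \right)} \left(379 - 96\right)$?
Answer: $219325$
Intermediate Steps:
$S = -2$ ($S = -6 + 4 = -2$)
$w{\left(N,W \right)} = -9 - 28 N$ ($w{\left(N,W \right)} = - 28 N - 9 = -9 - 28 N$)
$w{\left(-28,\left(-9 + S\right) + 9 \right)} \left(379 - 96\right) = \left(-9 - -784\right) \left(379 - 96\right) = \left(-9 + 784\right) 283 = 775 \cdot 283 = 219325$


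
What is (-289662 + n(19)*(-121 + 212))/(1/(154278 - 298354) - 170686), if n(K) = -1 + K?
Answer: 41497345824/24591756137 ≈ 1.6875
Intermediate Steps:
(-289662 + n(19)*(-121 + 212))/(1/(154278 - 298354) - 170686) = (-289662 + (-1 + 19)*(-121 + 212))/(1/(154278 - 298354) - 170686) = (-289662 + 18*91)/(1/(-144076) - 170686) = (-289662 + 1638)/(-1/144076 - 170686) = -288024/(-24591756137/144076) = -288024*(-144076/24591756137) = 41497345824/24591756137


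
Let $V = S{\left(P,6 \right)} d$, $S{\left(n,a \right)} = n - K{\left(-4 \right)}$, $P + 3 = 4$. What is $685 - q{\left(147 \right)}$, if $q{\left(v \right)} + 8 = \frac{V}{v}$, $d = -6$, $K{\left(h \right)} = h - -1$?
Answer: $\frac{33965}{49} \approx 693.16$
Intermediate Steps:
$K{\left(h \right)} = 1 + h$ ($K{\left(h \right)} = h + 1 = 1 + h$)
$P = 1$ ($P = -3 + 4 = 1$)
$S{\left(n,a \right)} = 3 + n$ ($S{\left(n,a \right)} = n - \left(1 - 4\right) = n - -3 = n + 3 = 3 + n$)
$V = -24$ ($V = \left(3 + 1\right) \left(-6\right) = 4 \left(-6\right) = -24$)
$q{\left(v \right)} = -8 - \frac{24}{v}$
$685 - q{\left(147 \right)} = 685 - \left(-8 - \frac{24}{147}\right) = 685 - \left(-8 - \frac{8}{49}\right) = 685 - - \frac{400}{49} = 685 + \frac{400}{49} = \frac{33965}{49}$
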